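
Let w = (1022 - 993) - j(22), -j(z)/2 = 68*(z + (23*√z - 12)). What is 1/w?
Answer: -1389/213327127 + 3128*√22/213327127 ≈ 6.2264e-5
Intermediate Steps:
j(z) = 1632 - 3128*√z - 136*z (j(z) = -136*(z + (23*√z - 12)) = -136*(z + (-12 + 23*√z)) = -136*(-12 + z + 23*√z) = -2*(-816 + 68*z + 1564*√z) = 1632 - 3128*√z - 136*z)
w = 1389 + 3128*√22 (w = (1022 - 993) - (1632 - 3128*√22 - 136*22) = 29 - (1632 - 3128*√22 - 2992) = 29 - (-1360 - 3128*√22) = 29 + (1360 + 3128*√22) = 1389 + 3128*√22 ≈ 16061.)
1/w = 1/(1389 + 3128*√22)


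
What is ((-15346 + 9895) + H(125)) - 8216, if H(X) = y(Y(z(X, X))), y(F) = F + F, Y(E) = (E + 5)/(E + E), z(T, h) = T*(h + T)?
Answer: -85412499/6250 ≈ -13666.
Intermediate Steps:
z(T, h) = T*(T + h)
Y(E) = (5 + E)/(2*E) (Y(E) = (5 + E)/((2*E)) = (5 + E)*(1/(2*E)) = (5 + E)/(2*E))
y(F) = 2*F
H(X) = (5 + 2*X²)/(2*X²) (H(X) = 2*((5 + X*(X + X))/(2*((X*(X + X))))) = 2*((5 + X*(2*X))/(2*((X*(2*X))))) = 2*((5 + 2*X²)/(2*((2*X²)))) = 2*((1/(2*X²))*(5 + 2*X²)/2) = 2*((5 + 2*X²)/(4*X²)) = (5 + 2*X²)/(2*X²))
((-15346 + 9895) + H(125)) - 8216 = ((-15346 + 9895) + (1 + (5/2)/125²)) - 8216 = (-5451 + (1 + (5/2)*(1/15625))) - 8216 = (-5451 + (1 + 1/6250)) - 8216 = (-5451 + 6251/6250) - 8216 = -34062499/6250 - 8216 = -85412499/6250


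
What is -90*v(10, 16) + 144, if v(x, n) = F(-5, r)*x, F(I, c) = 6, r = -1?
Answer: -5256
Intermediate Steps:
v(x, n) = 6*x
-90*v(10, 16) + 144 = -540*10 + 144 = -90*60 + 144 = -5400 + 144 = -5256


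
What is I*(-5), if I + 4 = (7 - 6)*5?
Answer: -5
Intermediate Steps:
I = 1 (I = -4 + (7 - 6)*5 = -4 + 1*5 = -4 + 5 = 1)
I*(-5) = 1*(-5) = -5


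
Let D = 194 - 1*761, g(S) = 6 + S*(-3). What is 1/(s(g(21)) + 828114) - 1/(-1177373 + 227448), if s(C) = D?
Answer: 1777472/786107583975 ≈ 2.2611e-6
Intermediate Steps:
g(S) = 6 - 3*S
D = -567 (D = 194 - 761 = -567)
s(C) = -567
1/(s(g(21)) + 828114) - 1/(-1177373 + 227448) = 1/(-567 + 828114) - 1/(-1177373 + 227448) = 1/827547 - 1/(-949925) = 1/827547 - 1*(-1/949925) = 1/827547 + 1/949925 = 1777472/786107583975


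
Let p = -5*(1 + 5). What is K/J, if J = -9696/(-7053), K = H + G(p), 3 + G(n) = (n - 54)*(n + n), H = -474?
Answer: 10727613/3232 ≈ 3319.2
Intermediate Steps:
p = -30 (p = -5*6 = -30)
G(n) = -3 + 2*n*(-54 + n) (G(n) = -3 + (n - 54)*(n + n) = -3 + (-54 + n)*(2*n) = -3 + 2*n*(-54 + n))
K = 4563 (K = -474 + (-3 - 108*(-30) + 2*(-30)**2) = -474 + (-3 + 3240 + 2*900) = -474 + (-3 + 3240 + 1800) = -474 + 5037 = 4563)
J = 3232/2351 (J = -9696*(-1/7053) = 3232/2351 ≈ 1.3747)
K/J = 4563/(3232/2351) = 4563*(2351/3232) = 10727613/3232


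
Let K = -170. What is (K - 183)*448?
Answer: -158144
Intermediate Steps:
(K - 183)*448 = (-170 - 183)*448 = -353*448 = -158144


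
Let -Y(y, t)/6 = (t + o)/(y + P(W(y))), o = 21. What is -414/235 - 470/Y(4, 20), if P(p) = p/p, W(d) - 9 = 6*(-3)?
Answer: 225203/28905 ≈ 7.7911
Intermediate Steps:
W(d) = -9 (W(d) = 9 + 6*(-3) = 9 - 18 = -9)
P(p) = 1
Y(y, t) = -6*(21 + t)/(1 + y) (Y(y, t) = -6*(t + 21)/(y + 1) = -6*(21 + t)/(1 + y))
-414/235 - 470/Y(4, 20) = -414/235 - 470*(1 + 4)/(6*(-21 - 1*20)) = -414*1/235 - 470*5/(6*(-21 - 20)) = -414/235 - 470/(6*(1/5)*(-41)) = -414/235 - 470/(-246/5) = -414/235 - 470*(-5/246) = -414/235 + 1175/123 = 225203/28905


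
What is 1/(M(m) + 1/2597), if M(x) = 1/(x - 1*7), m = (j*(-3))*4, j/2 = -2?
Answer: 106477/2638 ≈ 40.363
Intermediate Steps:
j = -4 (j = 2*(-2) = -4)
m = 48 (m = -4*(-3)*4 = 12*4 = 48)
M(x) = 1/(-7 + x) (M(x) = 1/(x - 7) = 1/(-7 + x))
1/(M(m) + 1/2597) = 1/(1/(-7 + 48) + 1/2597) = 1/(1/41 + 1/2597) = 1/(2638/106477) = 106477/2638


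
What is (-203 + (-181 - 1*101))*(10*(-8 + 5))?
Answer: 14550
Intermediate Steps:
(-203 + (-181 - 1*101))*(10*(-8 + 5)) = (-203 + (-181 - 101))*(10*(-3)) = (-203 - 282)*(-30) = -485*(-30) = 14550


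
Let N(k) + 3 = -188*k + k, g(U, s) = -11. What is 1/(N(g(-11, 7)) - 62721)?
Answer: -1/60667 ≈ -1.6483e-5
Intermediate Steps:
N(k) = -3 - 187*k (N(k) = -3 + (-188*k + k) = -3 - 187*k)
1/(N(g(-11, 7)) - 62721) = 1/((-3 - 187*(-11)) - 62721) = 1/((-3 + 2057) - 62721) = 1/(2054 - 62721) = 1/(-60667) = -1/60667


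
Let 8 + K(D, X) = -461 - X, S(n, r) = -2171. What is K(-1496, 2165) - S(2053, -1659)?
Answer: -463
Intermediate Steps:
K(D, X) = -469 - X (K(D, X) = -8 + (-461 - X) = -469 - X)
K(-1496, 2165) - S(2053, -1659) = (-469 - 1*2165) - 1*(-2171) = (-469 - 2165) + 2171 = -2634 + 2171 = -463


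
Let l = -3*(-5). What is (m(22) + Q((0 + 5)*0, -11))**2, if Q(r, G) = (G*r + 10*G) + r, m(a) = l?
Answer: 9025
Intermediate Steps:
l = 15
m(a) = 15
Q(r, G) = r + 10*G + G*r (Q(r, G) = (10*G + G*r) + r = r + 10*G + G*r)
(m(22) + Q((0 + 5)*0, -11))**2 = (15 + ((0 + 5)*0 + 10*(-11) - 11*(0 + 5)*0))**2 = (15 + (5*0 - 110 - 55*0))**2 = (15 + (0 - 110 - 11*0))**2 = (15 + (0 - 110 + 0))**2 = (15 - 110)**2 = (-95)**2 = 9025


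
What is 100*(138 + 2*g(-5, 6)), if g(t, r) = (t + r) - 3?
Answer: 13400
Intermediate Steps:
g(t, r) = -3 + r + t (g(t, r) = (r + t) - 3 = -3 + r + t)
100*(138 + 2*g(-5, 6)) = 100*(138 + 2*(-3 + 6 - 5)) = 100*(138 + 2*(-2)) = 100*(138 - 4) = 100*134 = 13400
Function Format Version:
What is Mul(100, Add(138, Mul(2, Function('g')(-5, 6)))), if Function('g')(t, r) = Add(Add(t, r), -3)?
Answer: 13400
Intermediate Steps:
Function('g')(t, r) = Add(-3, r, t) (Function('g')(t, r) = Add(Add(r, t), -3) = Add(-3, r, t))
Mul(100, Add(138, Mul(2, Function('g')(-5, 6)))) = Mul(100, Add(138, Mul(2, Add(-3, 6, -5)))) = Mul(100, Add(138, Mul(2, -2))) = Mul(100, Add(138, -4)) = Mul(100, 134) = 13400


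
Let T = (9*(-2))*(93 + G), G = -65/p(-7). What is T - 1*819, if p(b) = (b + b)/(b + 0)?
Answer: -1908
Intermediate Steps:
p(b) = 2 (p(b) = (2*b)/b = 2)
G = -65/2 ≈ -32.500
T = -1089 (T = (9*(-2))*(93 - 65/2) = -18*121/2 = -1089)
T - 1*819 = -1089 - 1*819 = -1089 - 819 = -1908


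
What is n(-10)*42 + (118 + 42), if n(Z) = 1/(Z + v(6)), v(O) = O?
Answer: 299/2 ≈ 149.50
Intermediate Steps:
n(Z) = 1/(6 + Z) (n(Z) = 1/(Z + 6) = 1/(6 + Z))
n(-10)*42 + (118 + 42) = 42/(6 - 10) + (118 + 42) = 42/(-4) + 160 = -¼*42 + 160 = -21/2 + 160 = 299/2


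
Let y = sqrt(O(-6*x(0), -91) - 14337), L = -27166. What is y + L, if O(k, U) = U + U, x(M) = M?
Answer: -27166 + I*sqrt(14519) ≈ -27166.0 + 120.49*I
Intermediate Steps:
O(k, U) = 2*U
y = I*sqrt(14519) (y = sqrt(2*(-91) - 14337) = sqrt(-182 - 14337) = sqrt(-14519) = I*sqrt(14519) ≈ 120.49*I)
y + L = I*sqrt(14519) - 27166 = -27166 + I*sqrt(14519)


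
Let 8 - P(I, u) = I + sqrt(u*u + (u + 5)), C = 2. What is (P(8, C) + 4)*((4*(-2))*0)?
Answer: 0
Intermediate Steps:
P(I, u) = 8 - I - sqrt(5 + u + u**2) (P(I, u) = 8 - (I + sqrt(u*u + (u + 5))) = 8 - (I + sqrt(u**2 + (5 + u))) = 8 - (I + sqrt(5 + u + u**2)) = 8 + (-I - sqrt(5 + u + u**2)) = 8 - I - sqrt(5 + u + u**2))
(P(8, C) + 4)*((4*(-2))*0) = ((8 - 1*8 - sqrt(5 + 2 + 2**2)) + 4)*((4*(-2))*0) = ((8 - 8 - sqrt(5 + 2 + 4)) + 4)*(-8*0) = ((8 - 8 - sqrt(11)) + 4)*0 = (-sqrt(11) + 4)*0 = (4 - sqrt(11))*0 = 0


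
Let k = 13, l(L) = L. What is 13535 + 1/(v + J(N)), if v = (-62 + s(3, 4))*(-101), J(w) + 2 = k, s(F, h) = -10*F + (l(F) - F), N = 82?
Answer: 125916106/9303 ≈ 13535.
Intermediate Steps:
s(F, h) = -10*F (s(F, h) = -10*F + (F - F) = -10*F + 0 = -10*F)
J(w) = 11 (J(w) = -2 + 13 = 11)
v = 9292 (v = (-62 - 10*3)*(-101) = (-62 - 30)*(-101) = -92*(-101) = 9292)
13535 + 1/(v + J(N)) = 13535 + 1/(9292 + 11) = 13535 + 1/9303 = 125916106/9303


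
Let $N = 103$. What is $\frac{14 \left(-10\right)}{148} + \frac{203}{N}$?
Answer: $\frac{3906}{3811} \approx 1.0249$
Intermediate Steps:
$\frac{14 \left(-10\right)}{148} + \frac{203}{N} = \frac{14 \left(-10\right)}{148} + \frac{203}{103} = \left(-140\right) \frac{1}{148} + 203 \cdot \frac{1}{103} = - \frac{35}{37} + \frac{203}{103} = \frac{3906}{3811}$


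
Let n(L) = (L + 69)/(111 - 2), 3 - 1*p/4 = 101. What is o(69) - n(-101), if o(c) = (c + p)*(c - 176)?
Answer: 3767181/109 ≈ 34561.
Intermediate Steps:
p = -392 (p = 12 - 4*101 = 12 - 404 = -392)
n(L) = 69/109 + L/109 (n(L) = (69 + L)/109 = (69 + L)*(1/109) = 69/109 + L/109)
o(c) = (-392 + c)*(-176 + c) (o(c) = (c - 392)*(c - 176) = (-392 + c)*(-176 + c))
o(69) - n(-101) = (68992 + 69**2 - 568*69) - (69/109 + (1/109)*(-101)) = (68992 + 4761 - 39192) - (69/109 - 101/109) = 34561 - 1*(-32/109) = 34561 + 32/109 = 3767181/109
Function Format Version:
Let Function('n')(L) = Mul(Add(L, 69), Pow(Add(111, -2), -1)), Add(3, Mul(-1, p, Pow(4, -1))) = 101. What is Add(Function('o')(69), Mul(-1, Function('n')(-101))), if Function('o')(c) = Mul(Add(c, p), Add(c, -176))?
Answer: Rational(3767181, 109) ≈ 34561.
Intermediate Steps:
p = -392 (p = Add(12, Mul(-4, 101)) = Add(12, -404) = -392)
Function('n')(L) = Add(Rational(69, 109), Mul(Rational(1, 109), L)) (Function('n')(L) = Mul(Add(69, L), Pow(109, -1)) = Mul(Add(69, L), Rational(1, 109)) = Add(Rational(69, 109), Mul(Rational(1, 109), L)))
Function('o')(c) = Mul(Add(-392, c), Add(-176, c)) (Function('o')(c) = Mul(Add(c, -392), Add(c, -176)) = Mul(Add(-392, c), Add(-176, c)))
Add(Function('o')(69), Mul(-1, Function('n')(-101))) = Add(Add(68992, Pow(69, 2), Mul(-568, 69)), Mul(-1, Add(Rational(69, 109), Mul(Rational(1, 109), -101)))) = Add(Add(68992, 4761, -39192), Mul(-1, Add(Rational(69, 109), Rational(-101, 109)))) = Add(34561, Mul(-1, Rational(-32, 109))) = Add(34561, Rational(32, 109)) = Rational(3767181, 109)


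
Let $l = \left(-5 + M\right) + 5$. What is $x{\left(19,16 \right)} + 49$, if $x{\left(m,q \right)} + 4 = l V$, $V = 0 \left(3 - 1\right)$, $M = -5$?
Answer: $45$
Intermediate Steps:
$l = -5$ ($l = \left(-5 - 5\right) + 5 = -10 + 5 = -5$)
$V = 0$ ($V = 0 \cdot 2 = 0$)
$x{\left(m,q \right)} = -4$ ($x{\left(m,q \right)} = -4 - 0 = -4 + 0 = -4$)
$x{\left(19,16 \right)} + 49 = -4 + 49 = 45$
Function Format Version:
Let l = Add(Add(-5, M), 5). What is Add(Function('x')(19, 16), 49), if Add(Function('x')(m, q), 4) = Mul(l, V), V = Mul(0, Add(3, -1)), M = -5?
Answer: 45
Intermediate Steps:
l = -5 (l = Add(Add(-5, -5), 5) = Add(-10, 5) = -5)
V = 0 (V = Mul(0, 2) = 0)
Function('x')(m, q) = -4 (Function('x')(m, q) = Add(-4, Mul(-5, 0)) = Add(-4, 0) = -4)
Add(Function('x')(19, 16), 49) = Add(-4, 49) = 45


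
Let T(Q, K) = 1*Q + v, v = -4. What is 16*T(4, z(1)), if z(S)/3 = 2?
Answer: 0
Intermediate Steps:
z(S) = 6 (z(S) = 3*2 = 6)
T(Q, K) = -4 + Q (T(Q, K) = 1*Q - 4 = Q - 4 = -4 + Q)
16*T(4, z(1)) = 16*(-4 + 4) = 16*0 = 0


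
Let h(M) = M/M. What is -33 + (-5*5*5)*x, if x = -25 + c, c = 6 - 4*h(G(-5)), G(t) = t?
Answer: 2842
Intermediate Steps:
h(M) = 1
c = 2 (c = 6 - 4*1 = 6 - 4 = 2)
x = -23 (x = -25 + 2 = -23)
-33 + (-5*5*5)*x = -33 + (-5*5*5)*(-23) = -33 - 25*5*(-23) = -33 - 125*(-23) = -33 + 2875 = 2842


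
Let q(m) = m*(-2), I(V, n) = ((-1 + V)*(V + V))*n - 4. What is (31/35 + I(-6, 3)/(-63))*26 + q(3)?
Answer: -26876/315 ≈ -85.321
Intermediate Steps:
I(V, n) = -4 + 2*V*n*(-1 + V) (I(V, n) = ((-1 + V)*(2*V))*n - 4 = (2*V*(-1 + V))*n - 4 = 2*V*n*(-1 + V) - 4 = -4 + 2*V*n*(-1 + V))
q(m) = -2*m
(31/35 + I(-6, 3)/(-63))*26 + q(3) = (31/35 + (-4 - 2*(-6)*3 + 2*3*(-6)²)/(-63))*26 - 2*3 = (31*(1/35) + (-4 + 36 + 2*3*36)*(-1/63))*26 - 6 = (31/35 + (-4 + 36 + 216)*(-1/63))*26 - 6 = (31/35 + 248*(-1/63))*26 - 6 = (31/35 - 248/63)*26 - 6 = -961/315*26 - 6 = -24986/315 - 6 = -26876/315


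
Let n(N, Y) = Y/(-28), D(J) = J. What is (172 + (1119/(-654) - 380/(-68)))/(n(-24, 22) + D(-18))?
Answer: -4562607/487339 ≈ -9.3623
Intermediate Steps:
n(N, Y) = -Y/28 (n(N, Y) = Y*(-1/28) = -Y/28)
(172 + (1119/(-654) - 380/(-68)))/(n(-24, 22) + D(-18)) = (172 + (1119/(-654) - 380/(-68)))/(-1/28*22 - 18) = (172 + (1119*(-1/654) - 380*(-1/68)))/(-11/14 - 18) = (172 + (-373/218 + 95/17))/(-263/14) = (172 + 14369/3706)*(-14/263) = (651801/3706)*(-14/263) = -4562607/487339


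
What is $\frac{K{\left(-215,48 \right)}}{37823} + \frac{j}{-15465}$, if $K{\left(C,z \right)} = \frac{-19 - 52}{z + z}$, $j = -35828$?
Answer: $\frac{14454517401}{6239282080} \approx 2.3167$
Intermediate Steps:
$K{\left(C,z \right)} = - \frac{71}{2 z}$
$\frac{K{\left(-215,48 \right)}}{37823} + \frac{j}{-15465} = \frac{\left(- \frac{71}{2}\right) \frac{1}{48}}{37823} - \frac{35828}{-15465} = \left(- \frac{71}{2}\right) \frac{1}{48} \cdot \frac{1}{37823} - - \frac{35828}{15465} = \left(- \frac{71}{96}\right) \frac{1}{37823} + \frac{35828}{15465} = - \frac{71}{3631008} + \frac{35828}{15465} = \frac{14454517401}{6239282080}$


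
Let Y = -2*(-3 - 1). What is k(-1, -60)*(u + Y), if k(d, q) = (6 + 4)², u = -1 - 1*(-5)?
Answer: 1200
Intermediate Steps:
u = 4 (u = -1 + 5 = 4)
k(d, q) = 100 (k(d, q) = 10² = 100)
Y = 8 (Y = -2*(-4) = 8)
k(-1, -60)*(u + Y) = 100*(4 + 8) = 100*12 = 1200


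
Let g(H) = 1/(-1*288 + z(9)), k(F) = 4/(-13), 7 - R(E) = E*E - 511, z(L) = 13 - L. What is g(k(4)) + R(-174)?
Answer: -8451273/284 ≈ -29758.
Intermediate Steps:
R(E) = 518 - E² (R(E) = 7 - (E*E - 511) = 7 - (E² - 511) = 7 - (-511 + E²) = 7 + (511 - E²) = 518 - E²)
k(F) = -4/13 (k(F) = 4*(-1/13) = -4/13)
g(H) = -1/284 (g(H) = 1/(-1*288 + (13 - 1*9)) = 1/(-288 + (13 - 9)) = 1/(-288 + 4) = 1/(-284) = -1/284)
g(k(4)) + R(-174) = -1/284 + (518 - 1*(-174)²) = -1/284 + (518 - 1*30276) = -1/284 + (518 - 30276) = -1/284 - 29758 = -8451273/284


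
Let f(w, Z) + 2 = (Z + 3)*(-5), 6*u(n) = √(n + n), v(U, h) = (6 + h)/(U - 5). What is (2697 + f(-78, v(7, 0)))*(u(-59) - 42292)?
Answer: -112708180 + 2665*I*√118/6 ≈ -1.1271e+8 + 4824.9*I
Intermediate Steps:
v(U, h) = (6 + h)/(-5 + U)
u(n) = √2*√n/6 (u(n) = √(n + n)/6 = √(2*n)/6 = (√2*√n)/6 = √2*√n/6)
f(w, Z) = -17 - 5*Z (f(w, Z) = -2 + (Z + 3)*(-5) = -2 + (3 + Z)*(-5) = -2 + (-15 - 5*Z) = -17 - 5*Z)
(2697 + f(-78, v(7, 0)))*(u(-59) - 42292) = (2697 + (-17 - 5*(6 + 0)/(-5 + 7)))*(√2*√(-59)/6 - 42292) = (2697 + (-17 - 5*6/2))*(√2*(I*√59)/6 - 42292) = (2697 + (-17 - 5*6/2))*(I*√118/6 - 42292) = (2697 + (-17 - 5*3))*(-42292 + I*√118/6) = (2697 + (-17 - 15))*(-42292 + I*√118/6) = (2697 - 32)*(-42292 + I*√118/6) = 2665*(-42292 + I*√118/6) = -112708180 + 2665*I*√118/6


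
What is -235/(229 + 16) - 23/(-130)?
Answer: -4983/6370 ≈ -0.78226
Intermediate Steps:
-235/(229 + 16) - 23/(-130) = -235/245 - 23*(-1/130) = -235*1/245 + 23/130 = -47/49 + 23/130 = -4983/6370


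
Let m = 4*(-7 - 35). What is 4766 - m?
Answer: 4934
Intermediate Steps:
m = -168 (m = 4*(-42) = -168)
4766 - m = 4766 - 1*(-168) = 4766 + 168 = 4934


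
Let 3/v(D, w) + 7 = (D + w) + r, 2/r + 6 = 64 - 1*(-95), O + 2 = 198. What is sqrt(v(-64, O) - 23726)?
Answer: 13*I*sqrt(51360719369)/19127 ≈ 154.03*I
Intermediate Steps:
O = 196 (O = -2 + 198 = 196)
r = 2/153 (r = 2/(-6 + (64 - 1*(-95))) = 2/(-6 + (64 + 95)) = 2/(-6 + 159) = 2/153 ≈ 0.013072)
v(D, w) = 3/(-1069/153 + D + w) (v(D, w) = 3/(-7 + ((D + w) + 2/153)) = 3/(-7 + (2/153 + D + w)) = 3/(-1069/153 + D + w))
sqrt(v(-64, O) - 23726) = sqrt(459/(-1069 + 153*(-64) + 153*196) - 23726) = sqrt(459/(-1069 - 9792 + 29988) - 23726) = sqrt(459/19127 - 23726) = sqrt(-453806743/19127) = 13*I*sqrt(51360719369)/19127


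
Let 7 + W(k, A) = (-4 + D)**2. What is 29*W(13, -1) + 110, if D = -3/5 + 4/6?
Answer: 80024/225 ≈ 355.66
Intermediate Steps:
D = 1/15 (D = -3*1/5 + 4*(1/6) = -3/5 + 2/3 = 1/15 ≈ 0.066667)
W(k, A) = 1906/225 (W(k, A) = -7 + (-4 + 1/15)**2 = -7 + (-59/15)**2 = -7 + 3481/225 = 1906/225)
29*W(13, -1) + 110 = 29*(1906/225) + 110 = 55274/225 + 110 = 80024/225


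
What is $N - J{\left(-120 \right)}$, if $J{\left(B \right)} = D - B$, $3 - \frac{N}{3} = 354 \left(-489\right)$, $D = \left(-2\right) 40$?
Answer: $519287$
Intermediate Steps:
$D = -80$
$N = 519327$ ($N = 9 - 3 \cdot 354 \left(-489\right) = 9 - -519318 = 9 + 519318 = 519327$)
$J{\left(B \right)} = -80 - B$
$N - J{\left(-120 \right)} = 519327 - \left(-80 - -120\right) = 519327 - \left(-80 + 120\right) = 519327 - 40 = 519287$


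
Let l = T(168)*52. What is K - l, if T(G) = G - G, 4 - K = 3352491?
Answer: -3352487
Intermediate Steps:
K = -3352487 (K = 4 - 1*3352491 = 4 - 3352491 = -3352487)
T(G) = 0
l = 0 (l = 0*52 = 0)
K - l = -3352487 - 1*0 = -3352487 + 0 = -3352487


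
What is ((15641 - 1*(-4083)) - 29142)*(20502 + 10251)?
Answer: -289631754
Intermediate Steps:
((15641 - 1*(-4083)) - 29142)*(20502 + 10251) = ((15641 + 4083) - 29142)*30753 = (19724 - 29142)*30753 = -9418*30753 = -289631754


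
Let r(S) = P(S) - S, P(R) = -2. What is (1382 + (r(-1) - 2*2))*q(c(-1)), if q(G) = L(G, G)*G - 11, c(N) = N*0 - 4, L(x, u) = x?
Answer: 6885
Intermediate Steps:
c(N) = -4 (c(N) = 0 - 4 = -4)
r(S) = -2 - S
q(G) = -11 + G**2 (q(G) = G*G - 11 = G**2 - 11 = -11 + G**2)
(1382 + (r(-1) - 2*2))*q(c(-1)) = (1382 + ((-2 - 1*(-1)) - 2*2))*(-11 + (-4)**2) = (1382 + ((-2 + 1) - 4))*(-11 + 16) = (1382 + (-1 - 4))*5 = (1382 - 5)*5 = 1377*5 = 6885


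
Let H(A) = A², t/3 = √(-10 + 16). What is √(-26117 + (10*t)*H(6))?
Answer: √(-26117 + 1080*√6) ≈ 153.2*I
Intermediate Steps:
t = 3*√6 (t = 3*√(-10 + 16) = 3*√6 ≈ 7.3485)
√(-26117 + (10*t)*H(6)) = √(-26117 + (10*(3*√6))*6²) = √(-26117 + (30*√6)*36) = √(-26117 + 1080*√6)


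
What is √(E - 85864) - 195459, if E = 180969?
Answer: -195459 + √95105 ≈ -1.9515e+5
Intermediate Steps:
√(E - 85864) - 195459 = √(180969 - 85864) - 195459 = √95105 - 195459 = -195459 + √95105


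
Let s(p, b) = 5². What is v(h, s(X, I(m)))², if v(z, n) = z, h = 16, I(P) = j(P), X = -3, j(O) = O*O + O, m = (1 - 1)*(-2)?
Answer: 256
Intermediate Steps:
m = 0 (m = 0*(-2) = 0)
j(O) = O + O² (j(O) = O² + O = O + O²)
I(P) = P*(1 + P)
s(p, b) = 25
v(h, s(X, I(m)))² = 16² = 256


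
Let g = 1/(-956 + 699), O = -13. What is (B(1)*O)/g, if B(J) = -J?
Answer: -3341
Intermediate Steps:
g = -1/257 (g = 1/(-257) = -1/257 ≈ -0.0038911)
(B(1)*O)/g = (-1*1*(-13))/(-1/257) = -1*(-13)*(-257) = 13*(-257) = -3341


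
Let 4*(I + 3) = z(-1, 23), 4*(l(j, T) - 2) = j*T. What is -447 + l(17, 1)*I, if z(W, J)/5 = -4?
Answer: -497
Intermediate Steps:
z(W, J) = -20 (z(W, J) = 5*(-4) = -20)
l(j, T) = 2 + T*j/4 (l(j, T) = 2 + (j*T)/4 = 2 + (T*j)/4 = 2 + T*j/4)
I = -8 (I = -3 + (¼)*(-20) = -3 - 5 = -8)
-447 + l(17, 1)*I = -447 + (2 + (¼)*1*17)*(-8) = -447 + (2 + 17/4)*(-8) = -447 + (25/4)*(-8) = -447 - 50 = -497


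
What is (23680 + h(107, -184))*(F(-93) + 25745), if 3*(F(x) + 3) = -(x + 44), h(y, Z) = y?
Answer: 612713475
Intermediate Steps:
F(x) = -53/3 - x/3 (F(x) = -3 + (-(x + 44))/3 = -3 + (-(44 + x))/3 = -3 + (-44 - x)/3 = -3 + (-44/3 - x/3) = -53/3 - x/3)
(23680 + h(107, -184))*(F(-93) + 25745) = (23680 + 107)*((-53/3 - ⅓*(-93)) + 25745) = 23787*((-53/3 + 31) + 25745) = 23787*(40/3 + 25745) = 23787*(77275/3) = 612713475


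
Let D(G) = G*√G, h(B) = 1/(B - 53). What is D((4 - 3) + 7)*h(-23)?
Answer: -4*√2/19 ≈ -0.29773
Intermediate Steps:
h(B) = 1/(-53 + B)
D(G) = G^(3/2)
D((4 - 3) + 7)*h(-23) = ((4 - 3) + 7)^(3/2)/(-53 - 23) = (1 + 7)^(3/2)/(-76) = 8^(3/2)*(-1/76) = (16*√2)*(-1/76) = -4*√2/19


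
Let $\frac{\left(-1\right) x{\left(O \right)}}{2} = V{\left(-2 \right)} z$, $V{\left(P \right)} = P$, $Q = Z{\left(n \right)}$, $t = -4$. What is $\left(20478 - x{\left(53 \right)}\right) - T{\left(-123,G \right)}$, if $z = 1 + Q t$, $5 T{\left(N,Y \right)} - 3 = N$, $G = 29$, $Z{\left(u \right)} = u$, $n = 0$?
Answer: $20498$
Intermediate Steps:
$Q = 0$
$T{\left(N,Y \right)} = \frac{3}{5} + \frac{N}{5}$
$z = 1$ ($z = 1 + 0 \left(-4\right) = 1 + 0 = 1$)
$x{\left(O \right)} = 4$ ($x{\left(O \right)} = - 2 \left(\left(-2\right) 1\right) = \left(-2\right) \left(-2\right) = 4$)
$\left(20478 - x{\left(53 \right)}\right) - T{\left(-123,G \right)} = \left(20478 - 4\right) - \left(\frac{3}{5} + \frac{1}{5} \left(-123\right)\right) = \left(20478 - 4\right) - \left(\frac{3}{5} - \frac{123}{5}\right) = 20474 - -24 = 20474 + 24 = 20498$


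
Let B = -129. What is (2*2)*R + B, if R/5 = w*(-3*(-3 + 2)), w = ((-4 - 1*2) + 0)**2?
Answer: 2031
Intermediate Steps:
w = 36 (w = ((-4 - 2) + 0)**2 = (-6 + 0)**2 = (-6)**2 = 36)
R = 540 (R = 5*(36*(-3*(-3 + 2))) = 5*(36*(-3*(-1))) = 5*(36*3) = 5*108 = 540)
(2*2)*R + B = (2*2)*540 - 129 = 4*540 - 129 = 2160 - 129 = 2031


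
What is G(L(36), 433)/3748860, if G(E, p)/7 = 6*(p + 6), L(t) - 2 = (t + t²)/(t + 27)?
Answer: 3073/624810 ≈ 0.0049183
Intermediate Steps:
L(t) = 2 + (t + t²)/(27 + t) (L(t) = 2 + (t + t²)/(t + 27) = 2 + (t + t²)/(27 + t))
G(E, p) = 252 + 42*p (G(E, p) = 7*(6*(p + 6)) = 7*(6*(6 + p)) = 7*(36 + 6*p) = 252 + 42*p)
G(L(36), 433)/3748860 = (252 + 42*433)/3748860 = (252 + 18186)*(1/3748860) = 18438*(1/3748860) = 3073/624810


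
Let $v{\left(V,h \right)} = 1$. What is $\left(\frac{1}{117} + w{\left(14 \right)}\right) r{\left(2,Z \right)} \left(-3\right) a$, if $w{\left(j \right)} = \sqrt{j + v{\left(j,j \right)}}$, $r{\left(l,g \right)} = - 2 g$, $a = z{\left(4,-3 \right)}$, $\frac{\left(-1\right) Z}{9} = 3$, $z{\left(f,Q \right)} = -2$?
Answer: $\frac{36}{13} + 324 \sqrt{15} \approx 1257.6$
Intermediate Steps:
$Z = -27$ ($Z = \left(-9\right) 3 = -27$)
$a = -2$
$w{\left(j \right)} = \sqrt{1 + j}$ ($w{\left(j \right)} = \sqrt{j + 1} = \sqrt{1 + j}$)
$\left(\frac{1}{117} + w{\left(14 \right)}\right) r{\left(2,Z \right)} \left(-3\right) a = \left(\frac{1}{117} + \sqrt{1 + 14}\right) \left(-2\right) \left(-27\right) \left(-3\right) \left(-2\right) = \left(\frac{1}{117} + \sqrt{15}\right) 54 \left(-3\right) \left(-2\right) = \left(\frac{1}{117} + \sqrt{15}\right) \left(\left(-162\right) \left(-2\right)\right) = \left(\frac{1}{117} + \sqrt{15}\right) 324 = \frac{36}{13} + 324 \sqrt{15}$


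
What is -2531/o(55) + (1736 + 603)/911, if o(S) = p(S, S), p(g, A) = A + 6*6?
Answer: -2092892/82901 ≈ -25.246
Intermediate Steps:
p(g, A) = 36 + A (p(g, A) = A + 36 = 36 + A)
o(S) = 36 + S
-2531/o(55) + (1736 + 603)/911 = -2531/(36 + 55) + (1736 + 603)/911 = -2531/91 + 2339*(1/911) = -2531*1/91 + 2339/911 = -2531/91 + 2339/911 = -2092892/82901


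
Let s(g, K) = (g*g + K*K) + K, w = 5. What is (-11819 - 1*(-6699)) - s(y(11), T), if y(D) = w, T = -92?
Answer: -13517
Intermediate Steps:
y(D) = 5
s(g, K) = K + K² + g² (s(g, K) = (g² + K²) + K = (K² + g²) + K = K + K² + g²)
(-11819 - 1*(-6699)) - s(y(11), T) = (-11819 - 1*(-6699)) - (-92 + (-92)² + 5²) = (-11819 + 6699) - (-92 + 8464 + 25) = -5120 - 1*8397 = -5120 - 8397 = -13517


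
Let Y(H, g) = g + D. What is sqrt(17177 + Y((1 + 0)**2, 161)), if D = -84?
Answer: sqrt(17254) ≈ 131.35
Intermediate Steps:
Y(H, g) = -84 + g (Y(H, g) = g - 84 = -84 + g)
sqrt(17177 + Y((1 + 0)**2, 161)) = sqrt(17177 + (-84 + 161)) = sqrt(17177 + 77) = sqrt(17254)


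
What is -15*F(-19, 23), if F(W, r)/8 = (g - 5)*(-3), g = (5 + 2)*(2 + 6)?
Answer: 18360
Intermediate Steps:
g = 56 (g = 7*8 = 56)
F(W, r) = -1224 (F(W, r) = 8*((56 - 5)*(-3)) = 8*(51*(-3)) = 8*(-153) = -1224)
-15*F(-19, 23) = -15*(-1224) = 18360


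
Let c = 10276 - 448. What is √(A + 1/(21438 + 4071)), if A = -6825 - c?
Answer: 4*I*√677266143774/25509 ≈ 129.05*I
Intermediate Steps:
c = 9828
A = -16653 (A = -6825 - 1*9828 = -6825 - 9828 = -16653)
√(A + 1/(21438 + 4071)) = √(-16653 + 1/(21438 + 4071)) = √(-16653 + 1/25509) = √(-424801376/25509) = 4*I*√677266143774/25509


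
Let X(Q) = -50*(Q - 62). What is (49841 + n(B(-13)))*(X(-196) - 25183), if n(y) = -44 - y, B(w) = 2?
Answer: -611631985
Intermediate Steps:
X(Q) = 3100 - 50*Q (X(Q) = -50*(-62 + Q) = 3100 - 50*Q)
(49841 + n(B(-13)))*(X(-196) - 25183) = (49841 + (-44 - 1*2))*((3100 - 50*(-196)) - 25183) = (49841 + (-44 - 2))*((3100 + 9800) - 25183) = (49841 - 46)*(12900 - 25183) = 49795*(-12283) = -611631985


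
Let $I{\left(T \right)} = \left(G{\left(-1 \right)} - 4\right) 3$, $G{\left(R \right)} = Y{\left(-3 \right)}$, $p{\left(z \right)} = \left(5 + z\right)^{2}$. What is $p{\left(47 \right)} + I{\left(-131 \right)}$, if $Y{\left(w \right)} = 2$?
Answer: $2698$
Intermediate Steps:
$G{\left(R \right)} = 2$
$I{\left(T \right)} = -6$ ($I{\left(T \right)} = \left(2 - 4\right) 3 = \left(-2\right) 3 = -6$)
$p{\left(47 \right)} + I{\left(-131 \right)} = \left(5 + 47\right)^{2} - 6 = 52^{2} - 6 = 2704 - 6 = 2698$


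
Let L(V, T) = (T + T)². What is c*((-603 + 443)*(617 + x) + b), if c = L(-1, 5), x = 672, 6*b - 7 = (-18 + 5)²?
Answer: -61863200/3 ≈ -2.0621e+7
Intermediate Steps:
b = 88/3 (b = 7/6 + (-18 + 5)²/6 = 7/6 + (⅙)*(-13)² = 7/6 + (⅙)*169 = 7/6 + 169/6 = 88/3 ≈ 29.333)
L(V, T) = 4*T² (L(V, T) = (2*T)² = 4*T²)
c = 100 (c = 4*5² = 4*25 = 100)
c*((-603 + 443)*(617 + x) + b) = 100*((-603 + 443)*(617 + 672) + 88/3) = 100*(-160*1289 + 88/3) = 100*(-206240 + 88/3) = 100*(-618632/3) = -61863200/3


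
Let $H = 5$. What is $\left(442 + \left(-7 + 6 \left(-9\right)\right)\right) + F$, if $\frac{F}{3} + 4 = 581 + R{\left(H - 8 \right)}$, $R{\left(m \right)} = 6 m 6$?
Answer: $1788$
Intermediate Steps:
$R{\left(m \right)} = 36 m$
$F = 1407$ ($F = -12 + 3 \left(581 + 36 \left(5 - 8\right)\right) = -12 + 3 \left(581 + 36 \left(-3\right)\right) = -12 + 3 \left(581 - 108\right) = -12 + 3 \cdot 473 = -12 + 1419 = 1407$)
$\left(442 + \left(-7 + 6 \left(-9\right)\right)\right) + F = \left(442 + \left(-7 + 6 \left(-9\right)\right)\right) + 1407 = \left(442 - 61\right) + 1407 = 381 + 1407 = 1788$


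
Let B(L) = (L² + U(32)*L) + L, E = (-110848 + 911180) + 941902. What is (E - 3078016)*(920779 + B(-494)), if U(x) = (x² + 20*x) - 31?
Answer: -477701023058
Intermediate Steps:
U(x) = -31 + x² + 20*x
E = 1742234 (E = 800332 + 941902 = 1742234)
B(L) = L² + 1634*L (B(L) = (L² + (-31 + 32² + 20*32)*L) + L = (L² + (-31 + 1024 + 640)*L) + L = (L² + 1633*L) + L = L² + 1634*L)
(E - 3078016)*(920779 + B(-494)) = (1742234 - 3078016)*(920779 - 494*(1634 - 494)) = -1335782*(920779 - 494*1140) = -1335782*(920779 - 563160) = -1335782*357619 = -477701023058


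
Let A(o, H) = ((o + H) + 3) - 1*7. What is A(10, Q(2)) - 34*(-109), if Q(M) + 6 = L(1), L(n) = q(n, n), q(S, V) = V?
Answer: 3707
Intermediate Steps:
L(n) = n
Q(M) = -5 (Q(M) = -6 + 1 = -5)
A(o, H) = -4 + H + o (A(o, H) = ((H + o) + 3) - 7 = (3 + H + o) - 7 = -4 + H + o)
A(10, Q(2)) - 34*(-109) = (-4 - 5 + 10) - 34*(-109) = 1 + 3706 = 3707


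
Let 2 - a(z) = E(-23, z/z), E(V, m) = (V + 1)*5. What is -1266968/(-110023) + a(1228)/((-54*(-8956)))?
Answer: 76593556826/6651220419 ≈ 11.516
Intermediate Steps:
E(V, m) = 5 + 5*V (E(V, m) = (1 + V)*5 = 5 + 5*V)
a(z) = 112 (a(z) = 2 - (5 + 5*(-23)) = 2 - (5 - 115) = 2 - 1*(-110) = 2 + 110 = 112)
-1266968/(-110023) + a(1228)/((-54*(-8956))) = -1266968/(-110023) + 112/((-54*(-8956))) = -1266968*(-1/110023) + 112/483624 = 1266968/110023 + 112*(1/483624) = 1266968/110023 + 14/60453 = 76593556826/6651220419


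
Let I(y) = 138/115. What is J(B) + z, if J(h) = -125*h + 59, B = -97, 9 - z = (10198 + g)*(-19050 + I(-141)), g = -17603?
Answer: -141044171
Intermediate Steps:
I(y) = 6/5 (I(y) = 138*(1/115) = 6/5)
z = -141056355 (z = 9 - (10198 - 17603)*(-19050 + 6/5) = 9 - (-7405)*(-95244)/5 = 9 - 1*141056364 = 9 - 141056364 = -141056355)
J(h) = 59 - 125*h
J(B) + z = (59 - 125*(-97)) - 141056355 = (59 + 12125) - 141056355 = 12184 - 141056355 = -141044171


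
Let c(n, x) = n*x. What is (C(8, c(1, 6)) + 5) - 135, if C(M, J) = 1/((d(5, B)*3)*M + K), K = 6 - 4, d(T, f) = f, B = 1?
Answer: -3379/26 ≈ -129.96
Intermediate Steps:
K = 2
C(M, J) = 1/(2 + 3*M) (C(M, J) = 1/((1*3)*M + 2) = 1/(3*M + 2) = 1/(2 + 3*M))
(C(8, c(1, 6)) + 5) - 135 = (1/(2 + 3*8) + 5) - 135 = (1/(2 + 24) + 5) - 135 = (1/26 + 5) - 135 = 131/26 - 135 = -3379/26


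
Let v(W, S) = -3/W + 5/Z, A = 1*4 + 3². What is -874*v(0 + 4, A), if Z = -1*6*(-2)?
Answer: 874/3 ≈ 291.33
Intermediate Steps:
A = 13 (A = 4 + 9 = 13)
Z = 12 (Z = -6*(-2) = 12)
v(W, S) = 5/12 - 3/W (v(W, S) = -3/W + 5/12 = 5/12 - 3/W)
-874*v(0 + 4, A) = -874*(5/12 - 3/(0 + 4)) = -874*(5/12 - 3/4) = -874*(5/12 - 3*¼) = -874*(5/12 - ¾) = -874*(-⅓) = 874/3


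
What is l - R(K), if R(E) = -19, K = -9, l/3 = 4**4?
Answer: 787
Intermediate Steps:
l = 768 (l = 3*4**4 = 3*256 = 768)
l - R(K) = 768 - 1*(-19) = 768 + 19 = 787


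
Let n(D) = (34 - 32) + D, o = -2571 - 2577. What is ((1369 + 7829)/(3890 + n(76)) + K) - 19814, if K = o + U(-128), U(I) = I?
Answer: -49773961/1984 ≈ -25088.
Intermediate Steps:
o = -5148
n(D) = 2 + D
K = -5276 (K = -5148 - 128 = -5276)
((1369 + 7829)/(3890 + n(76)) + K) - 19814 = ((1369 + 7829)/(3890 + (2 + 76)) - 5276) - 19814 = (9198/(3890 + 78) - 5276) - 19814 = (9198/3968 - 5276) - 19814 = (9198*(1/3968) - 5276) - 19814 = (4599/1984 - 5276) - 19814 = -10462985/1984 - 19814 = -49773961/1984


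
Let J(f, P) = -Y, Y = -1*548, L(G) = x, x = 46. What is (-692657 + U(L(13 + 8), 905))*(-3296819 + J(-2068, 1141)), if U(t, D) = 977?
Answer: 2279964725280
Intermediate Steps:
L(G) = 46
Y = -548
J(f, P) = 548 (J(f, P) = -1*(-548) = 548)
(-692657 + U(L(13 + 8), 905))*(-3296819 + J(-2068, 1141)) = (-692657 + 977)*(-3296819 + 548) = -691680*(-3296271) = 2279964725280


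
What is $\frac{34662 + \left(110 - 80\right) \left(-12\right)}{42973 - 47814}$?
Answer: $- \frac{34302}{4841} \approx -7.0857$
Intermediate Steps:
$\frac{34662 + \left(110 - 80\right) \left(-12\right)}{42973 - 47814} = \frac{34662 + 30 \left(-12\right)}{-4841} = \left(34662 - 360\right) \left(- \frac{1}{4841}\right) = 34302 \left(- \frac{1}{4841}\right) = - \frac{34302}{4841}$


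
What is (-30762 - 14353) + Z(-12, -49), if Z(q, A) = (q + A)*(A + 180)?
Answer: -53106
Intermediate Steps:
Z(q, A) = (180 + A)*(A + q) (Z(q, A) = (A + q)*(180 + A) = (180 + A)*(A + q))
(-30762 - 14353) + Z(-12, -49) = (-30762 - 14353) + ((-49)² + 180*(-49) + 180*(-12) - 49*(-12)) = -45115 + (2401 - 8820 - 2160 + 588) = -45115 - 7991 = -53106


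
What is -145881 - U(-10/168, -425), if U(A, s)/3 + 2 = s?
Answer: -144600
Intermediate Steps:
U(A, s) = -6 + 3*s
-145881 - U(-10/168, -425) = -145881 - (-6 + 3*(-425)) = -145881 - (-6 - 1275) = -145881 - 1*(-1281) = -145881 + 1281 = -144600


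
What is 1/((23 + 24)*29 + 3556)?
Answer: 1/4919 ≈ 0.00020329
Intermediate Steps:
1/((23 + 24)*29 + 3556) = 1/(47*29 + 3556) = 1/(1363 + 3556) = 1/4919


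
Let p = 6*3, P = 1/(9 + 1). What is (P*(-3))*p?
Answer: -27/5 ≈ -5.4000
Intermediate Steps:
P = 1/10 ≈ 0.10000
p = 18
(P*(-3))*p = ((1/10)*(-3))*18 = -3/10*18 = -27/5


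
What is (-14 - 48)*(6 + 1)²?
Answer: -3038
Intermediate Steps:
(-14 - 48)*(6 + 1)² = -62*7² = -62*49 = -3038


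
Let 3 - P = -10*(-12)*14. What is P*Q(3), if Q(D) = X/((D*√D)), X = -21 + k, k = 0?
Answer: 3913*√3 ≈ 6777.5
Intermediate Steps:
X = -21 (X = -21 + 0 = -21)
Q(D) = -21/D^(3/2)
P = -1677 (P = 3 - (-10*(-12))*14 = 3 - 120*14 = 3 - 1*1680 = 3 - 1680 = -1677)
P*Q(3) = -(-35217)/3^(3/2) = -(-35217)*√3/9 = -(-3913)*√3 = 3913*√3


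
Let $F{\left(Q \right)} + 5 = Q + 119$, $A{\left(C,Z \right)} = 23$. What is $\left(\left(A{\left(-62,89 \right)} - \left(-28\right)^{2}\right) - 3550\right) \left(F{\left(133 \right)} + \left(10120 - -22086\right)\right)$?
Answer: $-139904883$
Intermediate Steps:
$F{\left(Q \right)} = 114 + Q$ ($F{\left(Q \right)} = -5 + \left(Q + 119\right) = -5 + \left(119 + Q\right) = 114 + Q$)
$\left(\left(A{\left(-62,89 \right)} - \left(-28\right)^{2}\right) - 3550\right) \left(F{\left(133 \right)} + \left(10120 - -22086\right)\right) = \left(\left(23 - \left(-28\right)^{2}\right) - 3550\right) \left(\left(114 + 133\right) + \left(10120 - -22086\right)\right) = \left(\left(23 - 784\right) - 3550\right) \left(247 + \left(10120 + 22086\right)\right) = \left(\left(23 - 784\right) - 3550\right) \left(247 + 32206\right) = \left(-761 - 3550\right) 32453 = \left(-4311\right) 32453 = -139904883$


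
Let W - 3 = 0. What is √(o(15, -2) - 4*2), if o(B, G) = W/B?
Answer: I*√195/5 ≈ 2.7928*I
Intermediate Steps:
W = 3 (W = 3 + 0 = 3)
o(B, G) = 3/B
√(o(15, -2) - 4*2) = √(3/15 - 4*2) = √(3*(1/15) - 8) = √(⅕ - 8) = √(-39/5) = I*√195/5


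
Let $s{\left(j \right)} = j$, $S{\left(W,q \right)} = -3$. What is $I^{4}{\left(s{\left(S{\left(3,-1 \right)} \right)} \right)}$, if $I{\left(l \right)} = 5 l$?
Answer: $50625$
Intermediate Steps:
$I^{4}{\left(s{\left(S{\left(3,-1 \right)} \right)} \right)} = \left(5 \left(-3\right)\right)^{4} = \left(-15\right)^{4} = 50625$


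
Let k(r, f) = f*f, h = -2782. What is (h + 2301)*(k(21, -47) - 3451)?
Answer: 597402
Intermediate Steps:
k(r, f) = f**2
(h + 2301)*(k(21, -47) - 3451) = (-2782 + 2301)*((-47)**2 - 3451) = -481*(2209 - 3451) = -481*(-1242) = 597402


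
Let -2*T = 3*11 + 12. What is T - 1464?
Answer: -2973/2 ≈ -1486.5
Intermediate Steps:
T = -45/2 (T = -(3*11 + 12)/2 = -(33 + 12)/2 = -½*45 = -45/2 ≈ -22.500)
T - 1464 = -45/2 - 1464 = -2973/2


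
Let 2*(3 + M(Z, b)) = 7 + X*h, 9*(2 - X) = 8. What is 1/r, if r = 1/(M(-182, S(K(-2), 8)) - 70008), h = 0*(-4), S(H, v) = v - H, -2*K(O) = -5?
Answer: -140015/2 ≈ -70008.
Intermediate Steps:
X = 10/9 (X = 2 - ⅑*8 = 2 - 8/9 = 10/9 ≈ 1.1111)
K(O) = 5/2 (K(O) = -½*(-5) = 5/2)
h = 0
M(Z, b) = ½ (M(Z, b) = -3 + (7 + (10/9)*0)/2 = -3 + (7 + 0)/2 = -3 + (½)*7 = -3 + 7/2 = ½)
r = -2/140015 (r = 1/(½ - 70008) = 1/(-140015/2) = -2/140015 ≈ -1.4284e-5)
1/r = 1/(-2/140015) = -140015/2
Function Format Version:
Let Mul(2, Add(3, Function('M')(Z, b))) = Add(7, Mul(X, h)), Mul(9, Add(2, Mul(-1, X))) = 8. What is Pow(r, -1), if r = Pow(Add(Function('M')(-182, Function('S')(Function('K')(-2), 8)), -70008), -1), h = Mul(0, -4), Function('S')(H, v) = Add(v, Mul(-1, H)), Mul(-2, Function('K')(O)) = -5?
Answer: Rational(-140015, 2) ≈ -70008.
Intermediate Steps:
X = Rational(10, 9) (X = Add(2, Mul(Rational(-1, 9), 8)) = Add(2, Rational(-8, 9)) = Rational(10, 9) ≈ 1.1111)
Function('K')(O) = Rational(5, 2) (Function('K')(O) = Mul(Rational(-1, 2), -5) = Rational(5, 2))
h = 0
Function('M')(Z, b) = Rational(1, 2) (Function('M')(Z, b) = Add(-3, Mul(Rational(1, 2), Add(7, Mul(Rational(10, 9), 0)))) = Add(-3, Mul(Rational(1, 2), Add(7, 0))) = Add(-3, Mul(Rational(1, 2), 7)) = Add(-3, Rational(7, 2)) = Rational(1, 2))
r = Rational(-2, 140015) (r = Pow(Add(Rational(1, 2), -70008), -1) = Pow(Rational(-140015, 2), -1) = Rational(-2, 140015) ≈ -1.4284e-5)
Pow(r, -1) = Pow(Rational(-2, 140015), -1) = Rational(-140015, 2)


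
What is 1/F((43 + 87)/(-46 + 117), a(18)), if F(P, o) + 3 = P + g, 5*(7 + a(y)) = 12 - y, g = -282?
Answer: -71/20105 ≈ -0.0035315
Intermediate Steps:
a(y) = -23/5 - y/5 (a(y) = -7 + (12 - y)/5 = -7 + (12/5 - y/5) = -23/5 - y/5)
F(P, o) = -285 + P (F(P, o) = -3 + (P - 282) = -3 + (-282 + P) = -285 + P)
1/F((43 + 87)/(-46 + 117), a(18)) = 1/(-285 + (43 + 87)/(-46 + 117)) = 1/(-285 + 130/71) = 1/(-20105/71) = -71/20105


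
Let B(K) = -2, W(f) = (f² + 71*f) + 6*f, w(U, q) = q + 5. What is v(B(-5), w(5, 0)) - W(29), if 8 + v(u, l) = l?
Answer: -3077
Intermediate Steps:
w(U, q) = 5 + q
W(f) = f² + 77*f
v(u, l) = -8 + l
v(B(-5), w(5, 0)) - W(29) = (-8 + (5 + 0)) - 29*(77 + 29) = (-8 + 5) - 29*106 = -3 - 1*3074 = -3 - 3074 = -3077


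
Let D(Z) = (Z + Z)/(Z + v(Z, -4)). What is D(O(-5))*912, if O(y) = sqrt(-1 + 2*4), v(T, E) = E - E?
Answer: 1824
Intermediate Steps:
v(T, E) = 0
O(y) = sqrt(7) (O(y) = sqrt(-1 + 8) = sqrt(7))
D(Z) = 2 (D(Z) = (Z + Z)/(Z + 0) = (2*Z)/Z = 2)
D(O(-5))*912 = 2*912 = 1824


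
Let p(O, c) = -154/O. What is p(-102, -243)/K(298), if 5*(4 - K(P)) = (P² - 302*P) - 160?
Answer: 55/9996 ≈ 0.0055022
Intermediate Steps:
K(P) = 36 - P²/5 + 302*P/5 (K(P) = 4 - ((P² - 302*P) - 160)/5 = 4 - (-160 + P² - 302*P)/5 = 4 + (32 - P²/5 + 302*P/5) = 36 - P²/5 + 302*P/5)
p(-102, -243)/K(298) = (-154/(-102))/(36 - ⅕*298² + (302/5)*298) = (-154*(-1/102))/(36 - ⅕*88804 + 89996/5) = 77/(51*(36 - 88804/5 + 89996/5)) = 77/(51*(1372/5)) = (77/51)*(5/1372) = 55/9996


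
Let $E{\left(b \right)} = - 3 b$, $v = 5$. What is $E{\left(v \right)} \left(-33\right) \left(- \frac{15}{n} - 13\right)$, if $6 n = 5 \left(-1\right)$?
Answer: $2475$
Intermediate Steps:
$n = - \frac{5}{6}$ ($n = \frac{5 \left(-1\right)}{6} = \frac{1}{6} \left(-5\right) = - \frac{5}{6} \approx -0.83333$)
$E{\left(v \right)} \left(-33\right) \left(- \frac{15}{n} - 13\right) = \left(-3\right) 5 \left(-33\right) \left(- \frac{15}{- \frac{5}{6}} - 13\right) = \left(-15\right) \left(-33\right) \left(\left(-15\right) \left(- \frac{6}{5}\right) - 13\right) = 495 \left(18 - 13\right) = 495 \cdot 5 = 2475$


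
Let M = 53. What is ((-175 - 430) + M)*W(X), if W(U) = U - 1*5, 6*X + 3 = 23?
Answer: 920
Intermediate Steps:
X = 10/3 (X = -½ + (⅙)*23 = -½ + 23/6 = 10/3 ≈ 3.3333)
W(U) = -5 + U (W(U) = U - 5 = -5 + U)
((-175 - 430) + M)*W(X) = ((-175 - 430) + 53)*(-5 + 10/3) = (-605 + 53)*(-5/3) = -552*(-5/3) = 920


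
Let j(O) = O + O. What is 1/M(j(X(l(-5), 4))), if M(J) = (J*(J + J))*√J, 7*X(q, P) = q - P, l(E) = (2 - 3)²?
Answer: -49*I*√42/432 ≈ -0.73508*I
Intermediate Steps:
l(E) = 1 (l(E) = (-1)² = 1)
X(q, P) = -P/7 + q/7 (X(q, P) = (q - P)/7 = -P/7 + q/7)
j(O) = 2*O
M(J) = 2*J^(5/2) (M(J) = (J*(2*J))*√J = (2*J²)*√J = 2*J^(5/2))
1/M(j(X(l(-5), 4))) = 1/(2*(2*(-⅐*4 + (⅐)*1))^(5/2)) = 1/(2*(2*(-4/7 + ⅐))^(5/2)) = 1/(2*(2*(-3/7))^(5/2)) = 1/(2*(-6/7)^(5/2)) = 1/(2*(36*I*√42/343)) = 1/(72*I*√42/343) = -49*I*√42/432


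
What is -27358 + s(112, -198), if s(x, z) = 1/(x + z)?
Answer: -2352789/86 ≈ -27358.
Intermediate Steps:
-27358 + s(112, -198) = -27358 + 1/(112 - 198) = -27358 + 1/(-86) = -27358 - 1/86 = -2352789/86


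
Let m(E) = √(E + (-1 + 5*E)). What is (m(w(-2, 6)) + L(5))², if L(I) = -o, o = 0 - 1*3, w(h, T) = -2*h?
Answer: (3 + √23)² ≈ 60.775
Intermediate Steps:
o = -3 (o = 0 - 3 = -3)
m(E) = √(-1 + 6*E)
L(I) = 3 (L(I) = -1*(-3) = 3)
(m(w(-2, 6)) + L(5))² = (√(-1 + 6*(-2*(-2))) + 3)² = (√(-1 + 6*4) + 3)² = (√(-1 + 24) + 3)² = (√23 + 3)² = (3 + √23)²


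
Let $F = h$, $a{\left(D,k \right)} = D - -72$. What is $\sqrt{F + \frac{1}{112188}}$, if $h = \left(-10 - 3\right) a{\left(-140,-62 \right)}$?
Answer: $\frac{\sqrt{2781538591071}}{56094} \approx 29.732$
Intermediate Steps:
$a{\left(D,k \right)} = 72 + D$ ($a{\left(D,k \right)} = D + 72 = 72 + D$)
$h = 884$ ($h = \left(-10 - 3\right) \left(72 - 140\right) = \left(-13\right) \left(-68\right) = 884$)
$F = 884$
$\sqrt{F + \frac{1}{112188}} = \sqrt{884 + \frac{1}{112188}} = \sqrt{\frac{99174193}{112188}} = \frac{\sqrt{2781538591071}}{56094}$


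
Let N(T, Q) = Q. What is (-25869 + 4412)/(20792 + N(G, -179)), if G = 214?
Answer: -21457/20613 ≈ -1.0409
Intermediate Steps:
(-25869 + 4412)/(20792 + N(G, -179)) = (-25869 + 4412)/(20792 - 179) = -21457/20613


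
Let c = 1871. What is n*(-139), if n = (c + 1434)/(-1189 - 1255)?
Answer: 459395/2444 ≈ 187.97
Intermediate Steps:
n = -3305/2444 (n = (1871 + 1434)/(-1189 - 1255) = 3305/(-2444) = 3305*(-1/2444) = -3305/2444 ≈ -1.3523)
n*(-139) = -3305/2444*(-139) = 459395/2444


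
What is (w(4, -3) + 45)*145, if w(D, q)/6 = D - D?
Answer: 6525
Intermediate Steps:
w(D, q) = 0 (w(D, q) = 6*(D - D) = 6*0 = 0)
(w(4, -3) + 45)*145 = (0 + 45)*145 = 45*145 = 6525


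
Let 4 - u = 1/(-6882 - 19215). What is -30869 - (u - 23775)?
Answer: -185236507/26097 ≈ -7098.0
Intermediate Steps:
u = 104389/26097 (u = 4 - 1/(-6882 - 19215) = 4 - 1/(-26097) = 4 - 1*(-1/26097) = 4 + 1/26097 = 104389/26097 ≈ 4.0000)
-30869 - (u - 23775) = -30869 - (104389/26097 - 23775) = -30869 - 1*(-620351786/26097) = -30869 + 620351786/26097 = -185236507/26097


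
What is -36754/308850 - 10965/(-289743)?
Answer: -1210445662/14914520925 ≈ -0.081159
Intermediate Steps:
-36754/308850 - 10965/(-289743) = -36754*1/308850 - 10965*(-1/289743) = -18377/154425 + 3655/96581 = -1210445662/14914520925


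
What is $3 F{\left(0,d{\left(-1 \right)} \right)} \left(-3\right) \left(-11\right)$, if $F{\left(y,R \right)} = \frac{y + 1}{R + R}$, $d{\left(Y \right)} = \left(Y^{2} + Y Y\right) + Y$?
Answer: $\frac{99}{2} \approx 49.5$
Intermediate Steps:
$d{\left(Y \right)} = Y + 2 Y^{2}$ ($d{\left(Y \right)} = \left(Y^{2} + Y^{2}\right) + Y = 2 Y^{2} + Y = Y + 2 Y^{2}$)
$F{\left(y,R \right)} = \frac{1 + y}{2 R}$
$3 F{\left(0,d{\left(-1 \right)} \right)} \left(-3\right) \left(-11\right) = 3 \frac{1 + 0}{2 \left(- (1 + 2 \left(-1\right))\right)} \left(-3\right) \left(-11\right) = 3 \cdot \frac{1}{2} \frac{1}{\left(-1\right) \left(1 - 2\right)} 1 \left(-3\right) \left(-11\right) = 3 \cdot \frac{1}{2} \frac{1}{\left(-1\right) \left(-1\right)} 1 \left(-3\right) \left(-11\right) = 3 \cdot \frac{1}{2} \cdot 1^{-1} \cdot 1 \left(-3\right) \left(-11\right) = 3 \cdot \frac{1}{2} \cdot 1 \cdot 1 \left(-3\right) \left(-11\right) = 3 \cdot \frac{1}{2} \left(-3\right) \left(-11\right) = \frac{3}{2} \left(-3\right) \left(-11\right) = \left(- \frac{9}{2}\right) \left(-11\right) = \frac{99}{2}$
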